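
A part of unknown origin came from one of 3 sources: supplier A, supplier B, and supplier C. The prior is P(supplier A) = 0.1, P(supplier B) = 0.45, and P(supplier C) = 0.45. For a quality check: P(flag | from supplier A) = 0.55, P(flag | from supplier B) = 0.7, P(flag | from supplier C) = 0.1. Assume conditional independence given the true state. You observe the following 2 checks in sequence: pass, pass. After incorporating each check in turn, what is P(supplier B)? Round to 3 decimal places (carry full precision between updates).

0.095

After 'pass': normaliser = 0.45·0.1000 + 0.3·0.4500 + 0.9·0.4500; P(supplier A) ≈ 0.0769, P(supplier B) ≈ 0.2308, P(supplier C) ≈ 0.6923
After 'pass': normaliser = 0.45·0.0769 + 0.3·0.2308 + 0.9·0.6923; P(supplier A) ≈ 0.0476, P(supplier B) ≈ 0.0952, P(supplier C) ≈ 0.8571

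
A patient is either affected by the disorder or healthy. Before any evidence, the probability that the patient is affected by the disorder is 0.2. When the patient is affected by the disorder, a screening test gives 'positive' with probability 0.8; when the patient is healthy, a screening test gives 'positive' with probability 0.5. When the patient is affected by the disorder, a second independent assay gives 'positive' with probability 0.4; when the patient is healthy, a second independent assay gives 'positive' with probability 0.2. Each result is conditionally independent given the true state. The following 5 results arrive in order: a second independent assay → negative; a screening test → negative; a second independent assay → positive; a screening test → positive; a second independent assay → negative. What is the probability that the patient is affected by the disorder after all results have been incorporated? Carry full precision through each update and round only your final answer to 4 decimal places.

0.1525

After a second independent assay='negative': P(affected) = 0.6·0.2000 / (0.6·0.2000 + 0.8·0.8000) ≈ 0.1579
After a screening test='negative': P(affected) = 0.2·0.1579 / (0.2·0.1579 + 0.5·0.8421) ≈ 0.0698
After a second independent assay='positive': P(affected) = 0.4·0.0698 / (0.4·0.0698 + 0.2·0.9302) ≈ 0.1304
After a screening test='positive': P(affected) = 0.8·0.1304 / (0.8·0.1304 + 0.5·0.8696) ≈ 0.1935
After a second independent assay='negative': P(affected) = 0.6·0.1935 / (0.6·0.1935 + 0.8·0.8065) ≈ 0.1525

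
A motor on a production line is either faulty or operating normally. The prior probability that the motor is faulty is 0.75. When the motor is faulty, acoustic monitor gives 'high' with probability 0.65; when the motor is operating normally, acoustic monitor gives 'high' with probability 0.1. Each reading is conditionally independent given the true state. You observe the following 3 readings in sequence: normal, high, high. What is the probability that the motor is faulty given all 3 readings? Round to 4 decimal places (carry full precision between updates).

0.9801

Each posterior becomes the prior for the next update.
After 'normal': P(faulty) = 0.35·0.7500 / (0.35·0.7500 + 0.9·0.2500) ≈ 0.5385
After 'high': P(faulty) = 0.65·0.5385 / (0.65·0.5385 + 0.1·0.4615) ≈ 0.8835
After 'high': P(faulty) = 0.65·0.8835 / (0.65·0.8835 + 0.1·0.1165) ≈ 0.9801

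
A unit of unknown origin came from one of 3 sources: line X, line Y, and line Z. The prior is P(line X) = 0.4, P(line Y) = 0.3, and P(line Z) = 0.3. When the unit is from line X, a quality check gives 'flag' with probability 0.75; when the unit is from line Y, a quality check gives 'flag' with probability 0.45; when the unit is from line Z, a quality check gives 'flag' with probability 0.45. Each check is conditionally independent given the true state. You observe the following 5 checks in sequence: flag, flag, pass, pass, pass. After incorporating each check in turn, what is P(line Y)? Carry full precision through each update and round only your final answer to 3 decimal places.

After 'flag': normaliser = 0.75·0.4000 + 0.45·0.3000 + 0.45·0.3000; P(line X) ≈ 0.5263, P(line Y) ≈ 0.2368, P(line Z) ≈ 0.2368
After 'flag': normaliser = 0.75·0.5263 + 0.45·0.2368 + 0.45·0.2368; P(line X) ≈ 0.6494, P(line Y) ≈ 0.1753, P(line Z) ≈ 0.1753
After 'pass': normaliser = 0.25·0.6494 + 0.55·0.1753 + 0.55·0.1753; P(line X) ≈ 0.4570, P(line Y) ≈ 0.2715, P(line Z) ≈ 0.2715
After 'pass': normaliser = 0.25·0.4570 + 0.55·0.2715 + 0.55·0.2715; P(line X) ≈ 0.2767, P(line Y) ≈ 0.3616, P(line Z) ≈ 0.3616
After 'pass': normaliser = 0.25·0.2767 + 0.55·0.3616 + 0.55·0.3616; P(line X) ≈ 0.1481, P(line Y) ≈ 0.4259, P(line Z) ≈ 0.4259

0.426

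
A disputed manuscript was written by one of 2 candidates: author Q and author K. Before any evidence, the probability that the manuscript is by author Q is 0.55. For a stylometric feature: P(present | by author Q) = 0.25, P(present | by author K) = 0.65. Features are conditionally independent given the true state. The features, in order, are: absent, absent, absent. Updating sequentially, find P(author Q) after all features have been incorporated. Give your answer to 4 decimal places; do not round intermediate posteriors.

After 'absent': P(author Q) = 0.75·0.5500 / (0.75·0.5500 + 0.35·0.4500) ≈ 0.7237
After 'absent': P(author Q) = 0.75·0.7237 / (0.75·0.7237 + 0.35·0.2763) ≈ 0.8488
After 'absent': P(author Q) = 0.75·0.8488 / (0.75·0.8488 + 0.35·0.1512) ≈ 0.9232

0.9232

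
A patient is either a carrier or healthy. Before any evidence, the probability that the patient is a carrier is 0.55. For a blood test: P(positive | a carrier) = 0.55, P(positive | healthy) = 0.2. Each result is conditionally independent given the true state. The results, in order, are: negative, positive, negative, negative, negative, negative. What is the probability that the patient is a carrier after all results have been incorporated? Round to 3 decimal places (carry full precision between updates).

0.159

After 'negative': P(carrier) = 0.45·0.5500 / (0.45·0.5500 + 0.8·0.4500) ≈ 0.4074
After 'positive': P(carrier) = 0.55·0.4074 / (0.55·0.4074 + 0.2·0.5926) ≈ 0.6541
After 'negative': P(carrier) = 0.45·0.6541 / (0.45·0.6541 + 0.8·0.3459) ≈ 0.5154
After 'negative': P(carrier) = 0.45·0.5154 / (0.45·0.5154 + 0.8·0.4846) ≈ 0.3743
After 'negative': P(carrier) = 0.45·0.3743 / (0.45·0.3743 + 0.8·0.6257) ≈ 0.2518
After 'negative': P(carrier) = 0.45·0.2518 / (0.45·0.2518 + 0.8·0.7482) ≈ 0.1592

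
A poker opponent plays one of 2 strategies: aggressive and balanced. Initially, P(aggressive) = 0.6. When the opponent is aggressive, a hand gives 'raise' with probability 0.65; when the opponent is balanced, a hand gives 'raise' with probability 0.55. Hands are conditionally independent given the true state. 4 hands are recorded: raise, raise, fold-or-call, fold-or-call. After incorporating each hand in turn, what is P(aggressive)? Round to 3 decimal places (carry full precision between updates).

0.559

Apply Bayes' rule sequentially, carrying P(aggressive) forward.
After 'raise': P(aggressive) = 0.65·0.6000 / (0.65·0.6000 + 0.55·0.4000) ≈ 0.6393
After 'raise': P(aggressive) = 0.65·0.6393 / (0.65·0.6393 + 0.55·0.3607) ≈ 0.6769
After 'fold-or-call': P(aggressive) = 0.35·0.6769 / (0.35·0.6769 + 0.45·0.3231) ≈ 0.6197
After 'fold-or-call': P(aggressive) = 0.35·0.6197 / (0.35·0.6197 + 0.45·0.3803) ≈ 0.5590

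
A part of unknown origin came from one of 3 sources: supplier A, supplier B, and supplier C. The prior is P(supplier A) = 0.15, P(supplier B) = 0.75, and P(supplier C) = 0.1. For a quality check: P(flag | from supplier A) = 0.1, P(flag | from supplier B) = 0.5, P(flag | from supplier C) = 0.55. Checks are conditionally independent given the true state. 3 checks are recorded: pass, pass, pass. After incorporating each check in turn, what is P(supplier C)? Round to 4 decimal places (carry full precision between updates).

Each posterior becomes the prior for the next update.
After 'pass': normaliser = 0.9·0.1500 + 0.5·0.7500 + 0.45·0.1000; P(supplier A) ≈ 0.2432, P(supplier B) ≈ 0.6757, P(supplier C) ≈ 0.0811
After 'pass': normaliser = 0.9·0.2432 + 0.5·0.6757 + 0.45·0.0811; P(supplier A) ≈ 0.3690, P(supplier B) ≈ 0.5695, P(supplier C) ≈ 0.0615
After 'pass': normaliser = 0.9·0.3690 + 0.5·0.5695 + 0.45·0.0615; P(supplier A) ≈ 0.5153, P(supplier B) ≈ 0.4418, P(supplier C) ≈ 0.0429

0.0429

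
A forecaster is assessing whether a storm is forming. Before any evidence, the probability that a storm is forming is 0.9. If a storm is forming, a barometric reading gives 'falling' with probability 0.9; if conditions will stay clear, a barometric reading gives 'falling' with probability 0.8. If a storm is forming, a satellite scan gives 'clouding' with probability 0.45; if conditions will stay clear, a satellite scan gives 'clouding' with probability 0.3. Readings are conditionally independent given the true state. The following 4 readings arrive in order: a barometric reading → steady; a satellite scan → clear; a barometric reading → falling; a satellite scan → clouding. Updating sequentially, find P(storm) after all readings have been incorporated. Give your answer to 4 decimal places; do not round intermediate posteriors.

After a barometric reading='steady': P(storm) = 0.1·0.9000 / (0.1·0.9000 + 0.2·0.1000) ≈ 0.8182
After a satellite scan='clear': P(storm) = 0.55·0.8182 / (0.55·0.8182 + 0.7·0.1818) ≈ 0.7795
After a barometric reading='falling': P(storm) = 0.9·0.7795 / (0.9·0.7795 + 0.8·0.2205) ≈ 0.7991
After a satellite scan='clouding': P(storm) = 0.45·0.7991 / (0.45·0.7991 + 0.3·0.2009) ≈ 0.8565

0.8565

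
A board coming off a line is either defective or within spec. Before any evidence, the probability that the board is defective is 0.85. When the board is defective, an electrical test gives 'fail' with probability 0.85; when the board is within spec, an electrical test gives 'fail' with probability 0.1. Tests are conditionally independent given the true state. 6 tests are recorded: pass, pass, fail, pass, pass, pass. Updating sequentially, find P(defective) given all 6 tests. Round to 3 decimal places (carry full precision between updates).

Apply Bayes' rule sequentially, carrying P(defective) forward.
After 'pass': P(defective) = 0.15·0.8500 / (0.15·0.8500 + 0.9·0.1500) ≈ 0.4857
After 'pass': P(defective) = 0.15·0.4857 / (0.15·0.4857 + 0.9·0.5143) ≈ 0.1360
After 'fail': P(defective) = 0.85·0.1360 / (0.85·0.1360 + 0.1·0.8640) ≈ 0.5723
After 'pass': P(defective) = 0.15·0.5723 / (0.15·0.5723 + 0.9·0.4277) ≈ 0.1823
After 'pass': P(defective) = 0.15·0.1823 / (0.15·0.1823 + 0.9·0.8177) ≈ 0.0358
After 'pass': P(defective) = 0.15·0.0358 / (0.15·0.0358 + 0.9·0.9642) ≈ 0.0062

0.006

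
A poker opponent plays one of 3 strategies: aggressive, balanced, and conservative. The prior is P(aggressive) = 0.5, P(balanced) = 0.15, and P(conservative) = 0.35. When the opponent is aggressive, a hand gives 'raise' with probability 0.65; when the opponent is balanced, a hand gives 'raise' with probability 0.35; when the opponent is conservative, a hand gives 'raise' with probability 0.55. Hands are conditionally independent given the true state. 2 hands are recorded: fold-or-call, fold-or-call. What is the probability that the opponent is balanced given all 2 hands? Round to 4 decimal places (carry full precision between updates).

After 'fold-or-call': normaliser = 0.35·0.5000 + 0.65·0.1500 + 0.45·0.3500; P(aggressive) ≈ 0.4070, P(balanced) ≈ 0.2267, P(conservative) ≈ 0.3663
After 'fold-or-call': normaliser = 0.35·0.4070 + 0.65·0.2267 + 0.45·0.3663; P(aggressive) ≈ 0.3133, P(balanced) ≈ 0.3242, P(conservative) ≈ 0.3625

0.3242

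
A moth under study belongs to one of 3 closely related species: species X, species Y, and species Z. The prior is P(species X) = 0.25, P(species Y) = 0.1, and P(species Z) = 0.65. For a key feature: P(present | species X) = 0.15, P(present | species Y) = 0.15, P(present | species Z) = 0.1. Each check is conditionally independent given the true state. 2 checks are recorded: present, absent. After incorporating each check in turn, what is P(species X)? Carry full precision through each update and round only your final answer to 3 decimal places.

After 'present': normaliser = 0.15·0.2500 + 0.15·0.1000 + 0.1·0.6500; P(species X) ≈ 0.3191, P(species Y) ≈ 0.1277, P(species Z) ≈ 0.5532
After 'absent': normaliser = 0.85·0.3191 + 0.85·0.1277 + 0.9·0.5532; P(species X) ≈ 0.3091, P(species Y) ≈ 0.1236, P(species Z) ≈ 0.5673

0.309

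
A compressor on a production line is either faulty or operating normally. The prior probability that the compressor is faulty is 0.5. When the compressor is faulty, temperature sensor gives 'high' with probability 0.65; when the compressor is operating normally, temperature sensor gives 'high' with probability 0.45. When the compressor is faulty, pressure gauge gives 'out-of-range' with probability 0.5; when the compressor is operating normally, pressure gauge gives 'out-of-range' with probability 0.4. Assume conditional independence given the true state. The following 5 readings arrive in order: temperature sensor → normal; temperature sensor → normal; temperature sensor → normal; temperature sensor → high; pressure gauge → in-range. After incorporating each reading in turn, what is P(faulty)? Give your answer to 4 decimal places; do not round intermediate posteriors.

Each posterior becomes the prior for the next update.
After temperature sensor='normal': P(faulty) = 0.35·0.5000 / (0.35·0.5000 + 0.55·0.5000) ≈ 0.3889
After temperature sensor='normal': P(faulty) = 0.35·0.3889 / (0.35·0.3889 + 0.55·0.6111) ≈ 0.2882
After temperature sensor='normal': P(faulty) = 0.35·0.2882 / (0.35·0.2882 + 0.55·0.7118) ≈ 0.2049
After temperature sensor='high': P(faulty) = 0.65·0.2049 / (0.65·0.2049 + 0.45·0.7951) ≈ 0.2713
After pressure gauge='in-range': P(faulty) = 0.5·0.2713 / (0.5·0.2713 + 0.6·0.7287) ≈ 0.2368

0.2368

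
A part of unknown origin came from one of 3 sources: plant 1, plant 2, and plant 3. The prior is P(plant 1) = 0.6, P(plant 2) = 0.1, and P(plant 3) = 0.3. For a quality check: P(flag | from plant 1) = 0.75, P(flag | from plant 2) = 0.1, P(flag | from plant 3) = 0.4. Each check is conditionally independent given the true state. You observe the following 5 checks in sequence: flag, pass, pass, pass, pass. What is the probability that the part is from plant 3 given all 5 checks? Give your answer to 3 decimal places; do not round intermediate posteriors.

After 'flag': normaliser = 0.75·0.6000 + 0.1·0.1000 + 0.4·0.3000; P(plant 1) ≈ 0.7759, P(plant 2) ≈ 0.0172, P(plant 3) ≈ 0.2069
After 'pass': normaliser = 0.25·0.7759 + 0.9·0.0172 + 0.6·0.2069; P(plant 1) ≈ 0.5814, P(plant 2) ≈ 0.0465, P(plant 3) ≈ 0.3721
After 'pass': normaliser = 0.25·0.5814 + 0.9·0.0465 + 0.6·0.3721; P(plant 1) ≈ 0.3541, P(plant 2) ≈ 0.1020, P(plant 3) ≈ 0.5439
After 'pass': normaliser = 0.25·0.3541 + 0.9·0.1020 + 0.6·0.5439; P(plant 1) ≈ 0.1747, P(plant 2) ≈ 0.1812, P(plant 3) ≈ 0.6441
After 'pass': normaliser = 0.25·0.1747 + 0.9·0.1812 + 0.6·0.6441; P(plant 1) ≈ 0.0736, P(plant 2) ≈ 0.2749, P(plant 3) ≈ 0.6515

0.652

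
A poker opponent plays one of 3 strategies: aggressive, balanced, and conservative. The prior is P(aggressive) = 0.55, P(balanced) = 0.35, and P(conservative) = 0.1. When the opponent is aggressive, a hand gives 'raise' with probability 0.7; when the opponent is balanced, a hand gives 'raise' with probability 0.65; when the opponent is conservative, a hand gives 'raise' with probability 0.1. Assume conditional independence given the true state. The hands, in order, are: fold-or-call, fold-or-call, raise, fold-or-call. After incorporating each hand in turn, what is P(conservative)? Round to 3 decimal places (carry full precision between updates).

After 'fold-or-call': normaliser = 0.3·0.5500 + 0.35·0.3500 + 0.9·0.1000; P(aggressive) ≈ 0.4371, P(balanced) ≈ 0.3245, P(conservative) ≈ 0.2384
After 'fold-or-call': normaliser = 0.3·0.4371 + 0.35·0.3245 + 0.9·0.2384; P(aggressive) ≈ 0.2855, P(balanced) ≈ 0.2473, P(conservative) ≈ 0.4672
After 'raise': normaliser = 0.7·0.2855 + 0.65·0.2473 + 0.1·0.4672; P(aggressive) ≈ 0.4907, P(balanced) ≈ 0.3946, P(conservative) ≈ 0.1147
After 'fold-or-call': normaliser = 0.3·0.4907 + 0.35·0.3946 + 0.9·0.1147; P(aggressive) ≈ 0.3788, P(balanced) ≈ 0.3555, P(conservative) ≈ 0.2657

0.266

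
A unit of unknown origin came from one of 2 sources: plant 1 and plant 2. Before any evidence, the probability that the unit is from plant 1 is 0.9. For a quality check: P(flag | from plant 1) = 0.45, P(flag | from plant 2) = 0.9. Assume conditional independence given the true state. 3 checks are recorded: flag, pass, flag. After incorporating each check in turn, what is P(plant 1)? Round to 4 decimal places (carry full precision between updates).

0.9252

Apply Bayes' rule sequentially, carrying P(plant 1) forward.
After 'flag': P(plant 1) = 0.45·0.9000 / (0.45·0.9000 + 0.9·0.1000) ≈ 0.8182
After 'pass': P(plant 1) = 0.55·0.8182 / (0.55·0.8182 + 0.1·0.1818) ≈ 0.9612
After 'flag': P(plant 1) = 0.45·0.9612 / (0.45·0.9612 + 0.9·0.0388) ≈ 0.9252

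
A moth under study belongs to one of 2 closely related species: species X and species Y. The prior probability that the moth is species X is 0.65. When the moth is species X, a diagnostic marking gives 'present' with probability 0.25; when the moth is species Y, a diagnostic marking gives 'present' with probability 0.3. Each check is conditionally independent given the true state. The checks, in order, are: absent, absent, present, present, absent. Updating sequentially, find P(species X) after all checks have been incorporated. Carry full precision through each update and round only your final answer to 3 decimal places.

0.613

After 'absent': P(species X) = 0.75·0.6500 / (0.75·0.6500 + 0.7·0.3500) ≈ 0.6655
After 'absent': P(species X) = 0.75·0.6655 / (0.75·0.6655 + 0.7·0.3345) ≈ 0.6807
After 'present': P(species X) = 0.25·0.6807 / (0.25·0.6807 + 0.3·0.3193) ≈ 0.6398
After 'present': P(species X) = 0.25·0.6398 / (0.25·0.6398 + 0.3·0.3602) ≈ 0.5969
After 'absent': P(species X) = 0.75·0.5969 / (0.75·0.5969 + 0.7·0.4031) ≈ 0.6133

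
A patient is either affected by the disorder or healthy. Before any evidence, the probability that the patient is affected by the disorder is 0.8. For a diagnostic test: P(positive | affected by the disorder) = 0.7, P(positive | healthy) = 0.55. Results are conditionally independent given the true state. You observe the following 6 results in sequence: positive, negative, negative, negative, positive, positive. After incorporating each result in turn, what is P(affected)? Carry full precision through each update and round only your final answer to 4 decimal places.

0.7096

After 'positive': P(affected) = 0.7·0.8000 / (0.7·0.8000 + 0.55·0.2000) ≈ 0.8358
After 'negative': P(affected) = 0.3·0.8358 / (0.3·0.8358 + 0.45·0.1642) ≈ 0.7724
After 'negative': P(affected) = 0.3·0.7724 / (0.3·0.7724 + 0.45·0.2276) ≈ 0.6935
After 'negative': P(affected) = 0.3·0.6935 / (0.3·0.6935 + 0.45·0.3065) ≈ 0.6013
After 'positive': P(affected) = 0.7·0.6013 / (0.7·0.6013 + 0.55·0.3987) ≈ 0.6575
After 'positive': P(affected) = 0.7·0.6575 / (0.7·0.6575 + 0.55·0.3425) ≈ 0.7096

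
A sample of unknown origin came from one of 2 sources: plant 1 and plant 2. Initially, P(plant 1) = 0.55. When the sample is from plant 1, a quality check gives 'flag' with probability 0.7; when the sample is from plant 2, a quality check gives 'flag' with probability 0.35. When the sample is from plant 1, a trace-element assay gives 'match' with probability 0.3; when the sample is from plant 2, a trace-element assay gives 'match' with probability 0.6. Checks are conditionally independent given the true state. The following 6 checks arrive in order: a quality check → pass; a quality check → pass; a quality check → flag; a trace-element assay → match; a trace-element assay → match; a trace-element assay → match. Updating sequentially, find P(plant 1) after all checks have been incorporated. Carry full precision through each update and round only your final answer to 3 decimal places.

After a quality check='pass': P(plant 1) = 0.3·0.5500 / (0.3·0.5500 + 0.65·0.4500) ≈ 0.3607
After a quality check='pass': P(plant 1) = 0.3·0.3607 / (0.3·0.3607 + 0.65·0.6393) ≈ 0.2066
After a quality check='flag': P(plant 1) = 0.7·0.2066 / (0.7·0.2066 + 0.35·0.7934) ≈ 0.3424
After a trace-element assay='match': P(plant 1) = 0.3·0.3424 / (0.3·0.3424 + 0.6·0.6576) ≈ 0.2066
After a trace-element assay='match': P(plant 1) = 0.3·0.2066 / (0.3·0.2066 + 0.6·0.7934) ≈ 0.1152
After a trace-element assay='match': P(plant 1) = 0.3·0.1152 / (0.3·0.1152 + 0.6·0.8848) ≈ 0.0611

0.061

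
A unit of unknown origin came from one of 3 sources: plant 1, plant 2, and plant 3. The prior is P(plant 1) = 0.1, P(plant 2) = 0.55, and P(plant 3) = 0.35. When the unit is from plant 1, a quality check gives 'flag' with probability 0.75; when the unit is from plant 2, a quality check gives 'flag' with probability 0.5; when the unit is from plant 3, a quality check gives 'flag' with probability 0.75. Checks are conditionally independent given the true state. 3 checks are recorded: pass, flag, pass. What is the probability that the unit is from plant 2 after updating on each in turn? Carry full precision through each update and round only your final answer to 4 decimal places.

0.7652

Each posterior becomes the prior for the next update.
After 'pass': normaliser = 0.25·0.1000 + 0.5·0.5500 + 0.25·0.3500; P(plant 1) ≈ 0.0645, P(plant 2) ≈ 0.7097, P(plant 3) ≈ 0.2258
After 'flag': normaliser = 0.75·0.0645 + 0.5·0.7097 + 0.75·0.2258; P(plant 1) ≈ 0.0845, P(plant 2) ≈ 0.6197, P(plant 3) ≈ 0.2958
After 'pass': normaliser = 0.25·0.0845 + 0.5·0.6197 + 0.25·0.2958; P(plant 1) ≈ 0.0522, P(plant 2) ≈ 0.7652, P(plant 3) ≈ 0.1826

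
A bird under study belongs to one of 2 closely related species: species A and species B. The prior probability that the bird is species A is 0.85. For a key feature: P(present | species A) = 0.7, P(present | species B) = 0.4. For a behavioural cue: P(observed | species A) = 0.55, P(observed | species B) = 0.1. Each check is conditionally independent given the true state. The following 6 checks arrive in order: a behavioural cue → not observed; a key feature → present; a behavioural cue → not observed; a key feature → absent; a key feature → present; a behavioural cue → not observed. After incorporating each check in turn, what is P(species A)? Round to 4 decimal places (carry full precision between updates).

After a behavioural cue='not observed': P(species A) = 0.45·0.8500 / (0.45·0.8500 + 0.9·0.1500) ≈ 0.7391
After a key feature='present': P(species A) = 0.7·0.7391 / (0.7·0.7391 + 0.4·0.2609) ≈ 0.8322
After a behavioural cue='not observed': P(species A) = 0.45·0.8322 / (0.45·0.8322 + 0.9·0.1678) ≈ 0.7126
After a key feature='absent': P(species A) = 0.3·0.7126 / (0.3·0.7126 + 0.6·0.2874) ≈ 0.5535
After a key feature='present': P(species A) = 0.7·0.5535 / (0.7·0.5535 + 0.4·0.4465) ≈ 0.6845
After a behavioural cue='not observed': P(species A) = 0.45·0.6845 / (0.45·0.6845 + 0.9·0.3155) ≈ 0.5203

0.5203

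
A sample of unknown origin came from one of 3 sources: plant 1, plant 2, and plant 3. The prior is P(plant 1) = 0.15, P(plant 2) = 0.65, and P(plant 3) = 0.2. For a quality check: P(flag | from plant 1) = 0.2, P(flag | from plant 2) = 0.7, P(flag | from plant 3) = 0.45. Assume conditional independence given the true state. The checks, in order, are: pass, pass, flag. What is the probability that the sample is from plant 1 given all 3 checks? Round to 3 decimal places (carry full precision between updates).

0.220

Each posterior becomes the prior for the next update.
After 'pass': normaliser = 0.8·0.1500 + 0.3·0.6500 + 0.55·0.2000; P(plant 1) ≈ 0.2824, P(plant 2) ≈ 0.4588, P(plant 3) ≈ 0.2588
After 'pass': normaliser = 0.8·0.2824 + 0.3·0.4588 + 0.55·0.2588; P(plant 1) ≈ 0.4465, P(plant 2) ≈ 0.2721, P(plant 3) ≈ 0.2814
After 'flag': normaliser = 0.2·0.4465 + 0.7·0.2721 + 0.45·0.2814; P(plant 1) ≈ 0.2197, P(plant 2) ≈ 0.4687, P(plant 3) ≈ 0.3116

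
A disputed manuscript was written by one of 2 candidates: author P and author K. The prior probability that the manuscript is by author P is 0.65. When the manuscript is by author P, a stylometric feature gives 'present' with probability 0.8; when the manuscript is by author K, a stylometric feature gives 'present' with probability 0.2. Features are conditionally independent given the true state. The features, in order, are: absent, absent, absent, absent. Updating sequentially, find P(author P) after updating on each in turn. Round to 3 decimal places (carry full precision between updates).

0.007

After 'absent': P(author P) = 0.2·0.6500 / (0.2·0.6500 + 0.8·0.3500) ≈ 0.3171
After 'absent': P(author P) = 0.2·0.3171 / (0.2·0.3171 + 0.8·0.6829) ≈ 0.1040
After 'absent': P(author P) = 0.2·0.1040 / (0.2·0.1040 + 0.8·0.8960) ≈ 0.0282
After 'absent': P(author P) = 0.2·0.0282 / (0.2·0.0282 + 0.8·0.9718) ≈ 0.0072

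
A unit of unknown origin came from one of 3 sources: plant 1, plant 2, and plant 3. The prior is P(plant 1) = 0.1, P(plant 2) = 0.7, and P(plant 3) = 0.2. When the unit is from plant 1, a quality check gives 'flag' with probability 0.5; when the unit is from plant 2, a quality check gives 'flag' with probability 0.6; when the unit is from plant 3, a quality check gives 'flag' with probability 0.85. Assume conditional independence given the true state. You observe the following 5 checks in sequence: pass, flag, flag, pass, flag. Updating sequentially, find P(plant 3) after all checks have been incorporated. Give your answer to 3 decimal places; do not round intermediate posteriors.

0.092

After 'pass': normaliser = 0.5·0.1000 + 0.4·0.7000 + 0.15·0.2000; P(plant 1) ≈ 0.1389, P(plant 2) ≈ 0.7778, P(plant 3) ≈ 0.0833
After 'flag': normaliser = 0.5·0.1389 + 0.6·0.7778 + 0.85·0.0833; P(plant 1) ≈ 0.1144, P(plant 2) ≈ 0.7689, P(plant 3) ≈ 0.1167
After 'flag': normaliser = 0.5·0.1144 + 0.6·0.7689 + 0.85·0.1167; P(plant 1) ≈ 0.0926, P(plant 2) ≈ 0.7468, P(plant 3) ≈ 0.1606
After 'pass': normaliser = 0.5·0.0926 + 0.4·0.7468 + 0.15·0.1606; P(plant 1) ≈ 0.1254, P(plant 2) ≈ 0.8093, P(plant 3) ≈ 0.0653
After 'flag': normaliser = 0.5·0.1254 + 0.6·0.8093 + 0.85·0.0653; P(plant 1) ≈ 0.1039, P(plant 2) ≈ 0.8042, P(plant 3) ≈ 0.0919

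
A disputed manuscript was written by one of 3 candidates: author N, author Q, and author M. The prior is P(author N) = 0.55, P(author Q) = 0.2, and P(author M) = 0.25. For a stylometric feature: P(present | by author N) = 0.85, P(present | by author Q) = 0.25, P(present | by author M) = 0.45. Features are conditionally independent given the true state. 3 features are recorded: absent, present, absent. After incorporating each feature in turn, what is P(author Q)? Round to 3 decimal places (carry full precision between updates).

After 'absent': normaliser = 0.15·0.5500 + 0.75·0.2000 + 0.55·0.2500; P(author N) ≈ 0.2230, P(author Q) ≈ 0.4054, P(author M) ≈ 0.3716
After 'present': normaliser = 0.85·0.2230 + 0.25·0.4054 + 0.45·0.3716; P(author N) ≈ 0.4137, P(author Q) ≈ 0.2212, P(author M) ≈ 0.3650
After 'absent': normaliser = 0.15·0.4137 + 0.75·0.2212 + 0.55·0.3650; P(author N) ≈ 0.1447, P(author Q) ≈ 0.3870, P(author M) ≈ 0.4683

0.387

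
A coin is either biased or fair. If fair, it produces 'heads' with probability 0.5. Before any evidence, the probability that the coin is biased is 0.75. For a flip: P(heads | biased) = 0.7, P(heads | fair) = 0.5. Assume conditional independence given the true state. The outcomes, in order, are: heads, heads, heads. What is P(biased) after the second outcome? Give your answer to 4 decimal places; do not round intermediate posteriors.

0.8547

After 'heads': P(biased) = 0.7·0.7500 / (0.7·0.7500 + 0.5·0.2500) ≈ 0.8077
After 'heads': P(biased) = 0.7·0.8077 / (0.7·0.8077 + 0.5·0.1923) ≈ 0.8547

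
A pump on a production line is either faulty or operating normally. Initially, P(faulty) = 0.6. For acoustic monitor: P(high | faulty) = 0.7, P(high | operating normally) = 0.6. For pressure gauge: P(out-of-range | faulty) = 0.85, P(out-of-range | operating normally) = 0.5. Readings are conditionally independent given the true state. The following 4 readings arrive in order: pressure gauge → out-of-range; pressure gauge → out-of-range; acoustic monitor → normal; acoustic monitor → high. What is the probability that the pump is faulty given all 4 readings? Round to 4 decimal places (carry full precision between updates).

0.7914

After pressure gauge='out-of-range': P(faulty) = 0.85·0.6000 / (0.85·0.6000 + 0.5·0.4000) ≈ 0.7183
After pressure gauge='out-of-range': P(faulty) = 0.85·0.7183 / (0.85·0.7183 + 0.5·0.2817) ≈ 0.8126
After acoustic monitor='normal': P(faulty) = 0.3·0.8126 / (0.3·0.8126 + 0.4·0.1874) ≈ 0.7648
After acoustic monitor='high': P(faulty) = 0.7·0.7648 / (0.7·0.7648 + 0.6·0.2352) ≈ 0.7914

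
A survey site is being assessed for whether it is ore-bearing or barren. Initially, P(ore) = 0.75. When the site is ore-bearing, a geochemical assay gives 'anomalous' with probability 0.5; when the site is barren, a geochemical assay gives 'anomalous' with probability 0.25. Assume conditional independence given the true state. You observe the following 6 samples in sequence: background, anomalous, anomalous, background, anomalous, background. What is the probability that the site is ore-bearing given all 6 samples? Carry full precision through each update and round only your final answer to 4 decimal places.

After 'background': P(ore) = 0.5·0.7500 / (0.5·0.7500 + 0.75·0.2500) ≈ 0.6667
After 'anomalous': P(ore) = 0.5·0.6667 / (0.5·0.6667 + 0.25·0.3333) ≈ 0.8000
After 'anomalous': P(ore) = 0.5·0.8000 / (0.5·0.8000 + 0.25·0.2000) ≈ 0.8889
After 'background': P(ore) = 0.5·0.8889 / (0.5·0.8889 + 0.75·0.1111) ≈ 0.8421
After 'anomalous': P(ore) = 0.5·0.8421 / (0.5·0.8421 + 0.25·0.1579) ≈ 0.9143
After 'background': P(ore) = 0.5·0.9143 / (0.5·0.9143 + 0.75·0.0857) ≈ 0.8767

0.8767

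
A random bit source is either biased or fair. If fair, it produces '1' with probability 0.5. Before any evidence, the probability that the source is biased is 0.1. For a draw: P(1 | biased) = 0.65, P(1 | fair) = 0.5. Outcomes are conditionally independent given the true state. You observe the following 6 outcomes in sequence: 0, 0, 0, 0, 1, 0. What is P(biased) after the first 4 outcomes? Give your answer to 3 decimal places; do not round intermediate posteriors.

Apply Bayes' rule sequentially, carrying P(biased) forward.
After '0': P(biased) = 0.35·0.1000 / (0.35·0.1000 + 0.5·0.9000) ≈ 0.0722
After '0': P(biased) = 0.35·0.0722 / (0.35·0.0722 + 0.5·0.9278) ≈ 0.0516
After '0': P(biased) = 0.35·0.0516 / (0.35·0.0516 + 0.5·0.9484) ≈ 0.0367
After '0': P(biased) = 0.35·0.0367 / (0.35·0.0367 + 0.5·0.9633) ≈ 0.0260

0.026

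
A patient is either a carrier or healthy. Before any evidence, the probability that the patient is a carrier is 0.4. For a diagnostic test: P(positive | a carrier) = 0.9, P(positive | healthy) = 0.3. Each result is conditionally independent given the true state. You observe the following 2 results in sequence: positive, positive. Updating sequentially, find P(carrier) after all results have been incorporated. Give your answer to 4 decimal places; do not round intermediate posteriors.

0.8571

Apply Bayes' rule sequentially, carrying P(carrier) forward.
After 'positive': P(carrier) = 0.9·0.4000 / (0.9·0.4000 + 0.3·0.6000) ≈ 0.6667
After 'positive': P(carrier) = 0.9·0.6667 / (0.9·0.6667 + 0.3·0.3333) ≈ 0.8571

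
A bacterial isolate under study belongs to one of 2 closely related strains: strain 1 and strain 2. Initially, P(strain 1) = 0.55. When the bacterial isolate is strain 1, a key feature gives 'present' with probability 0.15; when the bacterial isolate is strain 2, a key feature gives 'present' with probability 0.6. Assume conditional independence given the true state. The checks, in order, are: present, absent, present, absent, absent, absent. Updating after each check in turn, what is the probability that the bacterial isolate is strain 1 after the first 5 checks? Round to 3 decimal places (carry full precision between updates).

Each posterior becomes the prior for the next update.
After 'present': P(strain 1) = 0.15·0.5500 / (0.15·0.5500 + 0.6·0.4500) ≈ 0.2340
After 'absent': P(strain 1) = 0.85·0.2340 / (0.85·0.2340 + 0.4·0.7660) ≈ 0.3937
After 'present': P(strain 1) = 0.15·0.3937 / (0.15·0.3937 + 0.6·0.6063) ≈ 0.1397
After 'absent': P(strain 1) = 0.85·0.1397 / (0.85·0.1397 + 0.4·0.8603) ≈ 0.2565
After 'absent': P(strain 1) = 0.85·0.2565 / (0.85·0.2565 + 0.4·0.7435) ≈ 0.4230

0.423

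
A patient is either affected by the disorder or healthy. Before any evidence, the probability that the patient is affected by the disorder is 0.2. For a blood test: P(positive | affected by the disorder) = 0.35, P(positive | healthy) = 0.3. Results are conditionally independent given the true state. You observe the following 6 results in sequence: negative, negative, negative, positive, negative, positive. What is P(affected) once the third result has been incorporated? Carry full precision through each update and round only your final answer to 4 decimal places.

Apply Bayes' rule sequentially, carrying P(affected) forward.
After 'negative': P(affected) = 0.65·0.2000 / (0.65·0.2000 + 0.7·0.8000) ≈ 0.1884
After 'negative': P(affected) = 0.65·0.1884 / (0.65·0.1884 + 0.7·0.8116) ≈ 0.1773
After 'negative': P(affected) = 0.65·0.1773 / (0.65·0.1773 + 0.7·0.8227) ≈ 0.1668

0.1668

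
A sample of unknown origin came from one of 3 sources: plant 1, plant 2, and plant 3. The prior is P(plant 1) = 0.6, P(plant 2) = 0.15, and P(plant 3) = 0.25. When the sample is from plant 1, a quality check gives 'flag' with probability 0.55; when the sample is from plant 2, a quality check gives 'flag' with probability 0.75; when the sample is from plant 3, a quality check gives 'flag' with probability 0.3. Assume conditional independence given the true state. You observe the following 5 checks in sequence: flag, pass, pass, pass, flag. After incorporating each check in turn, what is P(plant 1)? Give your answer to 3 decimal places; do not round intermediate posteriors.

After 'flag': normaliser = 0.55·0.6000 + 0.75·0.1500 + 0.3·0.2500; P(plant 1) ≈ 0.6377, P(plant 2) ≈ 0.2174, P(plant 3) ≈ 0.1449
After 'pass': normaliser = 0.45·0.6377 + 0.25·0.2174 + 0.7·0.1449; P(plant 1) ≈ 0.6481, P(plant 2) ≈ 0.1227, P(plant 3) ≈ 0.2291
After 'pass': normaliser = 0.45·0.6481 + 0.25·0.1227 + 0.7·0.2291; P(plant 1) ≈ 0.6042, P(plant 2) ≈ 0.0636, P(plant 3) ≈ 0.3323
After 'pass': normaliser = 0.45·0.6042 + 0.25·0.0636 + 0.7·0.3323; P(plant 1) ≈ 0.5225, P(plant 2) ≈ 0.0305, P(plant 3) ≈ 0.4470
After 'flag': normaliser = 0.55·0.5225 + 0.75·0.0305 + 0.3·0.4470; P(plant 1) ≈ 0.6467, P(plant 2) ≈ 0.0515, P(plant 3) ≈ 0.3018

0.647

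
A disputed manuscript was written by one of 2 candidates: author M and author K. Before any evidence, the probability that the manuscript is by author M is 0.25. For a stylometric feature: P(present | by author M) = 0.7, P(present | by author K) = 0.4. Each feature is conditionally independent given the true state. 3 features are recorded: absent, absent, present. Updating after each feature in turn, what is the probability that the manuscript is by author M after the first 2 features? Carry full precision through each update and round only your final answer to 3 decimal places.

After 'absent': P(author M) = 0.3·0.2500 / (0.3·0.2500 + 0.6·0.7500) ≈ 0.1429
After 'absent': P(author M) = 0.3·0.1429 / (0.3·0.1429 + 0.6·0.8571) ≈ 0.0769

0.077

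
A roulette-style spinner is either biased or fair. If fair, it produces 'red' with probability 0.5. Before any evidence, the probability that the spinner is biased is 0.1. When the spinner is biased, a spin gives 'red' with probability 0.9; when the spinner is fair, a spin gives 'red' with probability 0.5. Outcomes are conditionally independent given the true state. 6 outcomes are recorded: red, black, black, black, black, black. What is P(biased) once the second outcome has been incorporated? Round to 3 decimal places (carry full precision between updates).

0.038

After 'red': P(biased) = 0.9·0.1000 / (0.9·0.1000 + 0.5·0.9000) ≈ 0.1667
After 'black': P(biased) = 0.1·0.1667 / (0.1·0.1667 + 0.5·0.8333) ≈ 0.0385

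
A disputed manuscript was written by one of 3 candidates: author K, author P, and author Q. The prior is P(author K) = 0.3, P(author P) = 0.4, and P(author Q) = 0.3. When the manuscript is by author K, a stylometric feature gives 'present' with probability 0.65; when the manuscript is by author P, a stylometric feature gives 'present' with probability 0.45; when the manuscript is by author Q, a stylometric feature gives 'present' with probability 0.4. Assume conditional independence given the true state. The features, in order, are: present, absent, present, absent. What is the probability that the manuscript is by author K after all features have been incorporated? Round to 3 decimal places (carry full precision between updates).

After 'present': normaliser = 0.65·0.3000 + 0.45·0.4000 + 0.4·0.3000; P(author K) ≈ 0.3939, P(author P) ≈ 0.3636, P(author Q) ≈ 0.2424
After 'absent': normaliser = 0.35·0.3939 + 0.55·0.3636 + 0.6·0.2424; P(author K) ≈ 0.2853, P(author P) ≈ 0.4138, P(author Q) ≈ 0.3009
After 'present': normaliser = 0.65·0.2853 + 0.45·0.4138 + 0.4·0.3009; P(author K) ≈ 0.3769, P(author P) ≈ 0.3785, P(author Q) ≈ 0.2447
After 'absent': normaliser = 0.35·0.3769 + 0.55·0.3785 + 0.6·0.2447; P(author K) ≈ 0.2709, P(author P) ≈ 0.4275, P(author Q) ≈ 0.3015

0.271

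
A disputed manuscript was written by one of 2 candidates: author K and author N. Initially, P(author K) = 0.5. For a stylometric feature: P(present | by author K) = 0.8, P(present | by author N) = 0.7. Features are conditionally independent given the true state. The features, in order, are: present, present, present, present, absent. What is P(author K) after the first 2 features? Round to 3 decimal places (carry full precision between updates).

0.566

After 'present': P(author K) = 0.8·0.5000 / (0.8·0.5000 + 0.7·0.5000) ≈ 0.5333
After 'present': P(author K) = 0.8·0.5333 / (0.8·0.5333 + 0.7·0.4667) ≈ 0.5664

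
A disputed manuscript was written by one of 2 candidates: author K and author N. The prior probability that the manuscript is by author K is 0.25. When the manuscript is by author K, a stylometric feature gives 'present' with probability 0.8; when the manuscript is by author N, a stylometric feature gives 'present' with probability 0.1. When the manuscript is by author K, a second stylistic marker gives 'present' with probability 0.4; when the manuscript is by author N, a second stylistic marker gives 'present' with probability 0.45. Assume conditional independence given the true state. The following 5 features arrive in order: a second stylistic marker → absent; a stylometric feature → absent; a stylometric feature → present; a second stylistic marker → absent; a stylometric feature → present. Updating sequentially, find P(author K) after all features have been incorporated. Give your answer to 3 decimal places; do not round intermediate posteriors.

After a second stylistic marker='absent': P(author K) = 0.6·0.2500 / (0.6·0.2500 + 0.55·0.7500) ≈ 0.2667
After a stylometric feature='absent': P(author K) = 0.2·0.2667 / (0.2·0.2667 + 0.9·0.7333) ≈ 0.0748
After a stylometric feature='present': P(author K) = 0.8·0.0748 / (0.8·0.0748 + 0.1·0.9252) ≈ 0.3926
After a second stylistic marker='absent': P(author K) = 0.6·0.3926 / (0.6·0.3926 + 0.55·0.6074) ≈ 0.4136
After a stylometric feature='present': P(author K) = 0.8·0.4136 / (0.8·0.4136 + 0.1·0.5864) ≈ 0.8494

0.849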